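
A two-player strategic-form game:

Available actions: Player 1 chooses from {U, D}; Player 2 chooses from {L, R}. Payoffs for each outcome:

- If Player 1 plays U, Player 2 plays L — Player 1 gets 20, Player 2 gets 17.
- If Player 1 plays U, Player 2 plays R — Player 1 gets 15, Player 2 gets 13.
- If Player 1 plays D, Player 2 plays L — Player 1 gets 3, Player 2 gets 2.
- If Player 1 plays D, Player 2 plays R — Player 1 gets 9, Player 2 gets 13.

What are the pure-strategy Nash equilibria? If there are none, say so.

(U, L): Player 1 gets 20, best alternative 3; Player 2 gets 17, best alternative 13. No profitable deviation — NE.
(U, R): Player 2 can switch to L (13 → 17). Not NE.
(D, L): Player 1 can switch to U (3 → 20). Not NE.
(D, R): Player 1 can switch to U (9 → 15). Not NE.

Pure NE: (U, L)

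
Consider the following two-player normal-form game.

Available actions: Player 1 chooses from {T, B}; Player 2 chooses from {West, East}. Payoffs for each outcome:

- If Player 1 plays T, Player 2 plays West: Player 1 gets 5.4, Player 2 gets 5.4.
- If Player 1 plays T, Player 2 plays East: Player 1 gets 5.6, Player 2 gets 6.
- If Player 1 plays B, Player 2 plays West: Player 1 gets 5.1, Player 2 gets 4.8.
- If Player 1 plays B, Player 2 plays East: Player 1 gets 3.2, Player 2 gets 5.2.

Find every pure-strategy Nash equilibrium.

(T, East)

For each strategy profile, look for a profitable unilateral deviation.
(T, West): Player 2 can switch to East (5.4 → 6). Not NE.
(T, East): Player 1 gets 5.6, best alternative 3.2; Player 2 gets 6, best alternative 5.4. No profitable deviation — NE.
(B, West): Player 1 can switch to T (5.1 → 5.4). Not NE.
(B, East): Player 1 can switch to T (3.2 → 5.6). Not NE.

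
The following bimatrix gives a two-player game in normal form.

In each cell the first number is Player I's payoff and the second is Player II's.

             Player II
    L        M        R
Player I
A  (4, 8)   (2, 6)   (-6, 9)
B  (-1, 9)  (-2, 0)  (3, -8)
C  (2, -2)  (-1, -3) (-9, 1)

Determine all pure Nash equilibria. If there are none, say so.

Player I against L: payoffs 4, -1, 2 → best response A.
Player I against M: payoffs 2, -2, -1 → best response A.
Player I against R: payoffs -6, 3, -9 → best response B.
Player II against A: payoffs 8, 6, 9 → best response R.
Player II against B: payoffs 9, 0, -8 → best response L.
Player II against C: payoffs -2, -3, 1 → best response R.
No profile is a mutual best response for all players.

none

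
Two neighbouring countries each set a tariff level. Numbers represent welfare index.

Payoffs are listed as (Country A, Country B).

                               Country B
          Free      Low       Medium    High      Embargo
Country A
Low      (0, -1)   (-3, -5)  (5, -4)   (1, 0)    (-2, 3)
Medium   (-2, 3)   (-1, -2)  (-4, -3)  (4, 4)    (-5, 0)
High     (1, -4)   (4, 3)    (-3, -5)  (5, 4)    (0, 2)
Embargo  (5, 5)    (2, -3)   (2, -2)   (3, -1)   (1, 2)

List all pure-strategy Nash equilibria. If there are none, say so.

Pure-strategy Nash equilibria: (High, High) and (Embargo, Free)

For each strategy profile, look for a profitable unilateral deviation.
(Low, Free): Country A can switch to High (0 → 1). Not NE.
(Low, Low): Country A can switch to Medium (-3 → -1). Not NE.
(Low, Medium): Country B can switch to Free (-4 → -1). Not NE.
(Low, High): Country A can switch to Medium (1 → 4). Not NE.
(Low, Embargo): Country A can switch to High (-2 → 0). Not NE.
(Medium, Free): Country A can switch to Low (-2 → 0). Not NE.
(Medium, Low): Country A can switch to High (-1 → 4). Not NE.
(Medium, Medium): Country A can switch to Low (-4 → 5). Not NE.
(Medium, High): Country A can switch to High (4 → 5). Not NE.
(Medium, Embargo): Country A can switch to Low (-5 → -2). Not NE.
(High, High): Country A gets 5, best alternative 4; Country B gets 4, best alternative 3. No profitable deviation — NE.
(Embargo, Free): Country A gets 5, best alternative 1; Country B gets 5, best alternative 2. No profitable deviation — NE.
(The remaining 8 profiles each have a profitable deviation by the same check.)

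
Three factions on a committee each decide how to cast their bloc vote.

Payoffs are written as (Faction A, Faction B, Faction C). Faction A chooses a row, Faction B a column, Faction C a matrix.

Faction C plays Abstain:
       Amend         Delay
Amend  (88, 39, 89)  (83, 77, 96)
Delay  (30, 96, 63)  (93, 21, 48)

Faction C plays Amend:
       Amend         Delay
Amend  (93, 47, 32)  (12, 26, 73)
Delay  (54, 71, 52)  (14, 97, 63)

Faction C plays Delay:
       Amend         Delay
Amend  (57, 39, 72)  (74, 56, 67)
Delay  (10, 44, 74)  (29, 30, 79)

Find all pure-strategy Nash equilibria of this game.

(Amend, Amend, Abstain): Faction B can switch to Delay (39 → 77). Not NE.
(Amend, Amend, Amend): Faction C can switch to Abstain (32 → 89). Not NE.
(Amend, Amend, Delay): Faction B can switch to Delay (39 → 56). Not NE.
(Amend, Delay, Abstain): Faction A can switch to Delay (83 → 93). Not NE.
(Amend, Delay, Amend): Faction A can switch to Delay (12 → 14). Not NE.
(Amend, Delay, Delay): Faction C can switch to Abstain (67 → 96). Not NE.
(The remaining 6 profiles each have a profitable deviation by the same check.)

This game has no pure Nash equilibrium.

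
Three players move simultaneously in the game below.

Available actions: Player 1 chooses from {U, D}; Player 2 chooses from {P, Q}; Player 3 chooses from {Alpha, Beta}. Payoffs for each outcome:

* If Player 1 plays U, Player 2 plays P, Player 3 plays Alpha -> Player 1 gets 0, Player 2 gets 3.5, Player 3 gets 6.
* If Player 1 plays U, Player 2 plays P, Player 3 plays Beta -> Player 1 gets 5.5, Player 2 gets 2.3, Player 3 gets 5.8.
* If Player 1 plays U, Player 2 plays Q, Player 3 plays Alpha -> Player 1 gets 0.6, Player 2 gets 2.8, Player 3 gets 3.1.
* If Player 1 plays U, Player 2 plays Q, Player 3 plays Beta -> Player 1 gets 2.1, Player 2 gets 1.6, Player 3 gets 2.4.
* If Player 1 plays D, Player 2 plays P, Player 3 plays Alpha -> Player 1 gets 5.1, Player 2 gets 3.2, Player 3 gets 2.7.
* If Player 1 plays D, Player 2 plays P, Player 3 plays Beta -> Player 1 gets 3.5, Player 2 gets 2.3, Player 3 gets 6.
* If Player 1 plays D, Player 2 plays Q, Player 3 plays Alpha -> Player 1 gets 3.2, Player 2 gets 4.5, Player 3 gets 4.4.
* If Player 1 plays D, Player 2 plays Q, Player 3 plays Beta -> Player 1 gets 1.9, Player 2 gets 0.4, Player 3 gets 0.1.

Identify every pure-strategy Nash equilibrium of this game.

Player 1 against (P, Alpha): payoffs 0, 5.1 → best response D.
Player 1 against (P, Beta): payoffs 5.5, 3.5 → best response U.
Player 1 against (Q, Alpha): payoffs 0.6, 3.2 → best response D.
Player 1 against (Q, Beta): payoffs 2.1, 1.9 → best response U.
Player 2 against (U, Alpha): payoffs 3.5, 2.8 → best response P.
Player 2 against (U, Beta): payoffs 2.3, 1.6 → best response P.
Player 2 against (D, Alpha): payoffs 3.2, 4.5 → best response Q.
Player 2 against (D, Beta): payoffs 2.3, 0.4 → best response P.
Player 3 against (U, P): payoffs 6, 5.8 → best response Alpha.
Player 3 against (U, Q): payoffs 3.1, 2.4 → best response Alpha.
Player 3 against (D, P): payoffs 2.7, 6 → best response Beta.
Player 3 against (D, Q): payoffs 4.4, 0.1 → best response Alpha.
Mutual best responses: (D, Q, Alpha).

The unique pure-strategy Nash equilibrium is (D, Q, Alpha).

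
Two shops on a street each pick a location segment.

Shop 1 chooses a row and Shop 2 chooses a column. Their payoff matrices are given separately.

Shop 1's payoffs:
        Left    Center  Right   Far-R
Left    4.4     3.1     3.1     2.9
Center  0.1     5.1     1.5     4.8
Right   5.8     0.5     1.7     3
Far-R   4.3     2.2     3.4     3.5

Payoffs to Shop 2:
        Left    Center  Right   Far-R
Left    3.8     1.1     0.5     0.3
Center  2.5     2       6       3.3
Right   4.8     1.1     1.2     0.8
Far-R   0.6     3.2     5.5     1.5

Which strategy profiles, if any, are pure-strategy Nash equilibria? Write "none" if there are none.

Shop 1 against Left: payoffs 4.4, 0.1, 5.8, 4.3 → best response Right.
Shop 1 against Center: payoffs 3.1, 5.1, 0.5, 2.2 → best response Center.
Shop 1 against Right: payoffs 3.1, 1.5, 1.7, 3.4 → best response Far-R.
Shop 1 against Far-R: payoffs 2.9, 4.8, 3, 3.5 → best response Center.
Shop 2 against Left: payoffs 3.8, 1.1, 0.5, 0.3 → best response Left.
Shop 2 against Center: payoffs 2.5, 2, 6, 3.3 → best response Right.
Shop 2 against Right: payoffs 4.8, 1.1, 1.2, 0.8 → best response Left.
Shop 2 against Far-R: payoffs 0.6, 3.2, 5.5, 1.5 → best response Right.
Mutual best responses: (Right, Left); (Far-R, Right).

The pure Nash equilibria are (Right, Left); (Far-R, Right).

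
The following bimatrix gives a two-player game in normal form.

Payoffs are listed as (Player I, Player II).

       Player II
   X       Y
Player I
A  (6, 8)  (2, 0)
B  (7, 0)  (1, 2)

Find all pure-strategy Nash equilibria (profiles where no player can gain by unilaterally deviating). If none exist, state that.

For each player, find the best response to each opponent profile; mutual best responses are the pure NE.
Player I against X: payoffs 6, 7 → best response B.
Player I against Y: payoffs 2, 1 → best response A.
Player II against A: payoffs 8, 0 → best response X.
Player II against B: payoffs 0, 2 → best response Y.
No profile is a mutual best response for all players.

There is no pure-strategy Nash equilibrium.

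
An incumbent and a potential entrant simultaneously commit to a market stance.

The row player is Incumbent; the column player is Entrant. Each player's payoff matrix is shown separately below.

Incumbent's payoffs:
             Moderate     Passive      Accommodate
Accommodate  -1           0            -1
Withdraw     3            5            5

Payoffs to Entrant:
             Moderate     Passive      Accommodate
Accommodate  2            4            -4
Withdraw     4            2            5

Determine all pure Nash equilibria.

Mark each player's best response to every combination of opponents' strategies; a profile where every player is best-responding is a pure Nash equilibrium.
Incumbent against Moderate: payoffs -1, 3 → best response Withdraw.
Incumbent against Passive: payoffs 0, 5 → best response Withdraw.
Incumbent against Accommodate: payoffs -1, 5 → best response Withdraw.
Entrant against Accommodate: payoffs 2, 4, -4 → best response Passive.
Entrant against Withdraw: payoffs 4, 2, 5 → best response Accommodate.
Mutual best responses: (Withdraw, Accommodate).

(Withdraw, Accommodate)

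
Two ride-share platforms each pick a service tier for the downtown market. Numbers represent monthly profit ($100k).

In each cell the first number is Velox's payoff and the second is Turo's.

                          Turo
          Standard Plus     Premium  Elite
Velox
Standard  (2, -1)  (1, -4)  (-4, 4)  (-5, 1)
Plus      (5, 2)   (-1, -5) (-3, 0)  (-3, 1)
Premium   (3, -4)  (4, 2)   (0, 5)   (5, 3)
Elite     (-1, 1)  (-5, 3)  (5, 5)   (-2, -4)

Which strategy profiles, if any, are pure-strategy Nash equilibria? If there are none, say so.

Pure-strategy Nash equilibria: (Plus, Standard), (Elite, Premium)

Velox against Standard: payoffs 2, 5, 3, -1 → best response Plus.
Velox against Plus: payoffs 1, -1, 4, -5 → best response Premium.
Velox against Premium: payoffs -4, -3, 0, 5 → best response Elite.
Velox against Elite: payoffs -5, -3, 5, -2 → best response Premium.
Turo against Standard: payoffs -1, -4, 4, 1 → best response Premium.
Turo against Plus: payoffs 2, -5, 0, 1 → best response Standard.
Turo against Premium: payoffs -4, 2, 5, 3 → best response Premium.
Turo against Elite: payoffs 1, 3, 5, -4 → best response Premium.
Mutual best responses: (Plus, Standard); (Elite, Premium).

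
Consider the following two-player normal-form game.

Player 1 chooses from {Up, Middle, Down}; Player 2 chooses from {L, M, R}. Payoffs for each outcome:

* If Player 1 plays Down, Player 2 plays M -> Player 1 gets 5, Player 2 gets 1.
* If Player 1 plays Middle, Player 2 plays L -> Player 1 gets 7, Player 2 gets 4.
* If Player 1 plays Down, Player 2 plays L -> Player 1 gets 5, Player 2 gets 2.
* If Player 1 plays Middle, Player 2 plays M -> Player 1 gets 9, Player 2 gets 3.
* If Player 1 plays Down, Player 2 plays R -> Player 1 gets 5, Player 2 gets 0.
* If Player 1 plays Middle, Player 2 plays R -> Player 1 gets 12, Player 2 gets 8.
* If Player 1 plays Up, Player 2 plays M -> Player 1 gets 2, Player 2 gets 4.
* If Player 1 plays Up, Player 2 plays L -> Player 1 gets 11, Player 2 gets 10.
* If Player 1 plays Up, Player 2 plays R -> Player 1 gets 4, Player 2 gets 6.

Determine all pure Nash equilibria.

Player 1 against L: payoffs 11, 7, 5 → best response Up.
Player 1 against M: payoffs 2, 9, 5 → best response Middle.
Player 1 against R: payoffs 4, 12, 5 → best response Middle.
Player 2 against Up: payoffs 10, 4, 6 → best response L.
Player 2 against Middle: payoffs 4, 3, 8 → best response R.
Player 2 against Down: payoffs 2, 1, 0 → best response L.
Mutual best responses: (Up, L); (Middle, R).

The pure Nash equilibria are (Up, L); (Middle, R).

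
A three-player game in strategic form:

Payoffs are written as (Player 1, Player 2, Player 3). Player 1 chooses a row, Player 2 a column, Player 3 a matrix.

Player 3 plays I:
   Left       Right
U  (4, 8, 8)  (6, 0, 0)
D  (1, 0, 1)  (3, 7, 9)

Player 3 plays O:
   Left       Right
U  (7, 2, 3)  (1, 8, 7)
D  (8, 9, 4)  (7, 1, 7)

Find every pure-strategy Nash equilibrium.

For each player, find the best response to each opponent profile; mutual best responses are the pure NE.
Player 1 against (Left, I): payoffs 4, 1 → best response U.
Player 1 against (Left, O): payoffs 7, 8 → best response D.
Player 1 against (Right, I): payoffs 6, 3 → best response U.
Player 1 against (Right, O): payoffs 1, 7 → best response D.
Player 2 against (U, I): payoffs 8, 0 → best response Left.
Player 2 against (U, O): payoffs 2, 8 → best response Right.
Player 2 against (D, I): payoffs 0, 7 → best response Right.
Player 2 against (D, O): payoffs 9, 1 → best response Left.
Player 3 against (U, Left): payoffs 8, 3 → best response I.
Player 3 against (U, Right): payoffs 0, 7 → best response O.
Player 3 against (D, Left): payoffs 1, 4 → best response O.
Player 3 against (D, Right): payoffs 9, 7 → best response I.
Mutual best responses: (U, Left, I); (D, Left, O).

Pure-strategy Nash equilibria: (U, Left, I) and (D, Left, O)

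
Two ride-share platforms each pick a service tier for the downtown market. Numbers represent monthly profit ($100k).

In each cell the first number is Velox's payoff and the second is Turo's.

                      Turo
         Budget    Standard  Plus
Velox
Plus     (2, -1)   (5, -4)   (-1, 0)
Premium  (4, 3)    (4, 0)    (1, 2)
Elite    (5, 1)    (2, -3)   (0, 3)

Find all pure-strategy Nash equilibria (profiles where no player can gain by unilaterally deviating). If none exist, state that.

No pure-strategy Nash equilibrium.

(Plus, Budget): Velox can switch to Premium (2 → 4). Not NE.
(Plus, Standard): Turo can switch to Budget (-4 → -1). Not NE.
(Plus, Plus): Velox can switch to Premium (-1 → 1). Not NE.
(Premium, Budget): Velox can switch to Elite (4 → 5). Not NE.
(Premium, Standard): Velox can switch to Plus (4 → 5). Not NE.
(Premium, Plus): Turo can switch to Budget (2 → 3). Not NE.
(The remaining 3 profiles each have a profitable deviation by the same check.)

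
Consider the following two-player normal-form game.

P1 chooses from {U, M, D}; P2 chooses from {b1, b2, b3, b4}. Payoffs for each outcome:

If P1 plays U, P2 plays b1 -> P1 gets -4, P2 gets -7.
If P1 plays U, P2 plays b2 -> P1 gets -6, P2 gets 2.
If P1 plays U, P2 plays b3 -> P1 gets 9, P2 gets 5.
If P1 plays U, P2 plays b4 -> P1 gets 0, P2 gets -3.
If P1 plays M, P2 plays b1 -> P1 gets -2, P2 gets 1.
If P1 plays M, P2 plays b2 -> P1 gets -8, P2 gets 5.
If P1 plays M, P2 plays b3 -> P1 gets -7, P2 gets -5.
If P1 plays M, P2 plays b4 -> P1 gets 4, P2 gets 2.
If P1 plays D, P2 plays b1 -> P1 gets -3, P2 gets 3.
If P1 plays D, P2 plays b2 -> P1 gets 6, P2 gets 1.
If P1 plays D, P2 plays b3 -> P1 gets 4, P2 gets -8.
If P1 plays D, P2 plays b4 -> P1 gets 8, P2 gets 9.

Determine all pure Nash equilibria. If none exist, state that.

Pure-strategy Nash equilibria: (U, b3) and (D, b4)

For each player, find the best response to each opponent profile; mutual best responses are the pure NE.
P1 against b1: payoffs -4, -2, -3 → best response M.
P1 against b2: payoffs -6, -8, 6 → best response D.
P1 against b3: payoffs 9, -7, 4 → best response U.
P1 against b4: payoffs 0, 4, 8 → best response D.
P2 against U: payoffs -7, 2, 5, -3 → best response b3.
P2 against M: payoffs 1, 5, -5, 2 → best response b2.
P2 against D: payoffs 3, 1, -8, 9 → best response b4.
Mutual best responses: (U, b3); (D, b4).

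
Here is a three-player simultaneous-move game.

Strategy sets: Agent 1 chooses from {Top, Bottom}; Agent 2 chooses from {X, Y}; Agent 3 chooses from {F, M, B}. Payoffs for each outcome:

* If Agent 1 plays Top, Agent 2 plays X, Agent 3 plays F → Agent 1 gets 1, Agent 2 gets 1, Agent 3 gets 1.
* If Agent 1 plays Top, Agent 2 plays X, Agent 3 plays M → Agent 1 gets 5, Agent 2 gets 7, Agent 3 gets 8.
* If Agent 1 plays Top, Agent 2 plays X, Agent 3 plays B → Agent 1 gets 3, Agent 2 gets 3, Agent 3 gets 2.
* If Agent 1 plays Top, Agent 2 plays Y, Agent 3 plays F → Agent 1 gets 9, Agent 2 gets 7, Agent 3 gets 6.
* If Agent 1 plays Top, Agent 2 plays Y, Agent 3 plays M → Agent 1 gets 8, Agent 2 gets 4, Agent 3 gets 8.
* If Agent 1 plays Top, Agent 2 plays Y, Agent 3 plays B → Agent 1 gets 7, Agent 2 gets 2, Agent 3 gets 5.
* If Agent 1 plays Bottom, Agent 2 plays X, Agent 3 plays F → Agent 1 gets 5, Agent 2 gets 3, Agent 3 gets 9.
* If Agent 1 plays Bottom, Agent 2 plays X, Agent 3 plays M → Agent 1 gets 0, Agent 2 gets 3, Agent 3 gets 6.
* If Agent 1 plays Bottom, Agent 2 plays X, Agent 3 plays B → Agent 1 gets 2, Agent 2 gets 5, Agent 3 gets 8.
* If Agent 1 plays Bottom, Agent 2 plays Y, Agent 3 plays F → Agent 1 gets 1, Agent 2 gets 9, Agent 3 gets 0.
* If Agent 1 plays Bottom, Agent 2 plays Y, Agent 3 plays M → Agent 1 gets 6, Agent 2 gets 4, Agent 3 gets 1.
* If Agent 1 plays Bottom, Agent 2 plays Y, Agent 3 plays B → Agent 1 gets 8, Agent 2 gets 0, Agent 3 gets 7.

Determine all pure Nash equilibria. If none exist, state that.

(Top, X, M)

Agent 1 against (X, F): payoffs 1, 5 → best response Bottom.
Agent 1 against (X, M): payoffs 5, 0 → best response Top.
Agent 1 against (X, B): payoffs 3, 2 → best response Top.
Agent 1 against (Y, F): payoffs 9, 1 → best response Top.
Agent 1 against (Y, M): payoffs 8, 6 → best response Top.
Agent 1 against (Y, B): payoffs 7, 8 → best response Bottom.
Agent 2 against (Top, F): payoffs 1, 7 → best response Y.
Agent 2 against (Top, M): payoffs 7, 4 → best response X.
Agent 2 against (Top, B): payoffs 3, 2 → best response X.
Agent 2 against (Bottom, F): payoffs 3, 9 → best response Y.
Agent 2 against (Bottom, M): payoffs 3, 4 → best response Y.
Agent 2 against (Bottom, B): payoffs 5, 0 → best response X.
Agent 3 against (Top, X): payoffs 1, 8, 2 → best response M.
Agent 3 against (Top, Y): payoffs 6, 8, 5 → best response M.
Agent 3 against (Bottom, X): payoffs 9, 6, 8 → best response F.
Agent 3 against (Bottom, Y): payoffs 0, 1, 7 → best response B.
Mutual best responses: (Top, X, M).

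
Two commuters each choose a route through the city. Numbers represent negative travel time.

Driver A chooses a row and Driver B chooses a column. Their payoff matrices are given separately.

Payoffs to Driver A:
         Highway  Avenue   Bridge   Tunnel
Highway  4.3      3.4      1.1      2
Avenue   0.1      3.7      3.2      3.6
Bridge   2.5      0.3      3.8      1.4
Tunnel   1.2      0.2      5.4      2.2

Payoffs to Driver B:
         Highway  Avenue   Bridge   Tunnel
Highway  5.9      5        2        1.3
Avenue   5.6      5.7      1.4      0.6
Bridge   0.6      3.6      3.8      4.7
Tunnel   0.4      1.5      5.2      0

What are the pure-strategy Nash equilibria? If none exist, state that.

Driver A against Highway: payoffs 4.3, 0.1, 2.5, 1.2 → best response Highway.
Driver A against Avenue: payoffs 3.4, 3.7, 0.3, 0.2 → best response Avenue.
Driver A against Bridge: payoffs 1.1, 3.2, 3.8, 5.4 → best response Tunnel.
Driver A against Tunnel: payoffs 2, 3.6, 1.4, 2.2 → best response Avenue.
Driver B against Highway: payoffs 5.9, 5, 2, 1.3 → best response Highway.
Driver B against Avenue: payoffs 5.6, 5.7, 1.4, 0.6 → best response Avenue.
Driver B against Bridge: payoffs 0.6, 3.6, 3.8, 4.7 → best response Tunnel.
Driver B against Tunnel: payoffs 0.4, 1.5, 5.2, 0 → best response Bridge.
Mutual best responses: (Highway, Highway); (Avenue, Avenue); (Tunnel, Bridge).

(Highway, Highway) and (Avenue, Avenue) and (Tunnel, Bridge)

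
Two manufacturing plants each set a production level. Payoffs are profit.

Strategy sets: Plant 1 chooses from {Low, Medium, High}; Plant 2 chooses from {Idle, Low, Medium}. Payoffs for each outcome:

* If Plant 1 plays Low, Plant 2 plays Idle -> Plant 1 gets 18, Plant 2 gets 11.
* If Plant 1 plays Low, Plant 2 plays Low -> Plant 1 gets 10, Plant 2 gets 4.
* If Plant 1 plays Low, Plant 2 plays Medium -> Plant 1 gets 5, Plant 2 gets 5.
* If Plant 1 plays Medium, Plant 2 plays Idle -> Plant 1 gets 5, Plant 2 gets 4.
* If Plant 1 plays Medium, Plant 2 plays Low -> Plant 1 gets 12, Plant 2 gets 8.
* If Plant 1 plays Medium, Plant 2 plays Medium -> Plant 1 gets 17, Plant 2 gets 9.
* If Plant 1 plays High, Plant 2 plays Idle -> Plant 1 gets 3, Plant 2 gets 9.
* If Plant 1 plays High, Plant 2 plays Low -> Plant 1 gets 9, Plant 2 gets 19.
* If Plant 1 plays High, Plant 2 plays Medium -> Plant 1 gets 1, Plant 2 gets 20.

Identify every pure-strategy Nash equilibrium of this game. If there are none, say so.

The pure Nash equilibria are (Low, Idle); (Medium, Medium).

Mark each player's best response to every combination of opponents' strategies; a profile where every player is best-responding is a pure Nash equilibrium.
Plant 1 against Idle: payoffs 18, 5, 3 → best response Low.
Plant 1 against Low: payoffs 10, 12, 9 → best response Medium.
Plant 1 against Medium: payoffs 5, 17, 1 → best response Medium.
Plant 2 against Low: payoffs 11, 4, 5 → best response Idle.
Plant 2 against Medium: payoffs 4, 8, 9 → best response Medium.
Plant 2 against High: payoffs 9, 19, 20 → best response Medium.
Mutual best responses: (Low, Idle); (Medium, Medium).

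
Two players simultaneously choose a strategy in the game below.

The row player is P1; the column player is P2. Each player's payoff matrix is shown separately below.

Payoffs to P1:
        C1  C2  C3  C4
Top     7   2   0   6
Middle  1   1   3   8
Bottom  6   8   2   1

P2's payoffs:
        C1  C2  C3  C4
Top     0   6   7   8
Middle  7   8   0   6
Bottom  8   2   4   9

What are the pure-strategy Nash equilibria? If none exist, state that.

P1 against C1: payoffs 7, 1, 6 → best response Top.
P1 against C2: payoffs 2, 1, 8 → best response Bottom.
P1 against C3: payoffs 0, 3, 2 → best response Middle.
P1 against C4: payoffs 6, 8, 1 → best response Middle.
P2 against Top: payoffs 0, 6, 7, 8 → best response C4.
P2 against Middle: payoffs 7, 8, 0, 6 → best response C2.
P2 against Bottom: payoffs 8, 2, 4, 9 → best response C4.
No profile is a mutual best response for all players.

none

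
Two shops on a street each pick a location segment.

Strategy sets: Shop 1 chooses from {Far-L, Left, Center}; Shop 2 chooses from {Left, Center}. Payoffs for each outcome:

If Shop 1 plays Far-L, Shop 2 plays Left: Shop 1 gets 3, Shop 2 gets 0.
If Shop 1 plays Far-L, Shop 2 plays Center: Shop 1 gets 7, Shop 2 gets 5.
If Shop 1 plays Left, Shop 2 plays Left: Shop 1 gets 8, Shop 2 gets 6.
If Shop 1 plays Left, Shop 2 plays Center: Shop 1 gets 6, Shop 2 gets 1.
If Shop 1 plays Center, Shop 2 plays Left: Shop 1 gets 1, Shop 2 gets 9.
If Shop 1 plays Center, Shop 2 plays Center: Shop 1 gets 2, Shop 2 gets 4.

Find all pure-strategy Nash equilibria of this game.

Check each profile: it is a Nash equilibrium iff no player can strictly gain by switching unilaterally.
(Far-L, Left): Shop 1 can switch to Left (3 → 8). Not NE.
(Far-L, Center): Shop 1 gets 7, best alternative 6; Shop 2 gets 5, best alternative 0. No profitable deviation — NE.
(Left, Left): Shop 1 gets 8, best alternative 3; Shop 2 gets 6, best alternative 1. No profitable deviation — NE.
(Left, Center): Shop 1 can switch to Far-L (6 → 7). Not NE.
(Center, Left): Shop 1 can switch to Far-L (1 → 3). Not NE.
(Center, Center): Shop 1 can switch to Far-L (2 → 7). Not NE.

(Far-L, Center), (Left, Left)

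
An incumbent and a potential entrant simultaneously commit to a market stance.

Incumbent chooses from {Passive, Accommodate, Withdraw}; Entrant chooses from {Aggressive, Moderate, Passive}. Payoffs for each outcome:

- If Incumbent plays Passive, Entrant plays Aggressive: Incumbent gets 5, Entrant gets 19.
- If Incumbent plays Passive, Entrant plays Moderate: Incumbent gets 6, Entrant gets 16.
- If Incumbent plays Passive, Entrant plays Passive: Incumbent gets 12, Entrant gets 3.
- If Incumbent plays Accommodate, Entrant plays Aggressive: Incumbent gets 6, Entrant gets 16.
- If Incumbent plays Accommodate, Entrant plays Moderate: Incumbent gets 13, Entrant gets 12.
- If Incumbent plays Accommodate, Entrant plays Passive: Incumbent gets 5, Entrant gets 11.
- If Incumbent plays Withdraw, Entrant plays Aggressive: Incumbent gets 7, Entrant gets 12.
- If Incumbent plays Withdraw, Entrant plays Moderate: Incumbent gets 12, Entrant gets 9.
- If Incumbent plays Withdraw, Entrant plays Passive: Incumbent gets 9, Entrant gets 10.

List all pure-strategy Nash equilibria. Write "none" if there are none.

Pure NE: (Withdraw, Aggressive)

(Passive, Aggressive): Incumbent can switch to Accommodate (5 → 6). Not NE.
(Passive, Moderate): Incumbent can switch to Accommodate (6 → 13). Not NE.
(Passive, Passive): Entrant can switch to Aggressive (3 → 19). Not NE.
(Accommodate, Aggressive): Incumbent can switch to Withdraw (6 → 7). Not NE.
(Accommodate, Moderate): Entrant can switch to Aggressive (12 → 16). Not NE.
(Accommodate, Passive): Incumbent can switch to Passive (5 → 12). Not NE.
(Withdraw, Aggressive): Incumbent gets 7, best alternative 6; Entrant gets 12, best alternative 10. No profitable deviation — NE.
(The remaining 2 profiles each have a profitable deviation by the same check.)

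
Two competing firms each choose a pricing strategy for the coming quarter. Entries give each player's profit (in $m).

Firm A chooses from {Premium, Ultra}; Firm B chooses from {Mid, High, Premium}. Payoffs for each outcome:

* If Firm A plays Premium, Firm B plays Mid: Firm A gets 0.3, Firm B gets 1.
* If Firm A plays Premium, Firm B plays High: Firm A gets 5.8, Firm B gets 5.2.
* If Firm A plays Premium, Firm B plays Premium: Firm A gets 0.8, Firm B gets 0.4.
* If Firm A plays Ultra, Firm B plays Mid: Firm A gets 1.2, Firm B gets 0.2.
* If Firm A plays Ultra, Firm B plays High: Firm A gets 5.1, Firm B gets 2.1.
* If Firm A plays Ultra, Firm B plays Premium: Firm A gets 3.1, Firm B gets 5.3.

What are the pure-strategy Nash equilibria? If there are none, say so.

Pure-strategy Nash equilibria: (Premium, High) and (Ultra, Premium)

For each strategy profile, look for a profitable unilateral deviation.
(Premium, Mid): Firm A can switch to Ultra (0.3 → 1.2). Not NE.
(Premium, High): Firm A gets 5.8, best alternative 5.1; Firm B gets 5.2, best alternative 1. No profitable deviation — NE.
(Premium, Premium): Firm A can switch to Ultra (0.8 → 3.1). Not NE.
(Ultra, Mid): Firm B can switch to High (0.2 → 2.1). Not NE.
(Ultra, High): Firm A can switch to Premium (5.1 → 5.8). Not NE.
(Ultra, Premium): Firm A gets 3.1, best alternative 0.8; Firm B gets 5.3, best alternative 2.1. No profitable deviation — NE.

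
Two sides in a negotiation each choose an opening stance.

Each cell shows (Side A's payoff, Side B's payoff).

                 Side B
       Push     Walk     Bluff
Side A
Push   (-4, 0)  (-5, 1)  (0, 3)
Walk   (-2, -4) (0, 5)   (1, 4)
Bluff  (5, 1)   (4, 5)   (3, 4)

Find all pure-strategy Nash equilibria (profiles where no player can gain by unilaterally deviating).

For each player, find the best response to each opponent profile; mutual best responses are the pure NE.
Side A against Push: payoffs -4, -2, 5 → best response Bluff.
Side A against Walk: payoffs -5, 0, 4 → best response Bluff.
Side A against Bluff: payoffs 0, 1, 3 → best response Bluff.
Side B against Push: payoffs 0, 1, 3 → best response Bluff.
Side B against Walk: payoffs -4, 5, 4 → best response Walk.
Side B against Bluff: payoffs 1, 5, 4 → best response Walk.
Mutual best responses: (Bluff, Walk).

(Bluff, Walk)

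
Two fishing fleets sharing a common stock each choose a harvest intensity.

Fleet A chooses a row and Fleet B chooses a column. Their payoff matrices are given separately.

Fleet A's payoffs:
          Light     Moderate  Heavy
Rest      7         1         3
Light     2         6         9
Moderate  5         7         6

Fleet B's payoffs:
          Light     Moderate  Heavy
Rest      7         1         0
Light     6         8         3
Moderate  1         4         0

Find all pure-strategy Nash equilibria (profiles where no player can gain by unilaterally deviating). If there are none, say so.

Mark each player's best response to every combination of opponents' strategies; a profile where every player is best-responding is a pure Nash equilibrium.
Fleet A against Light: payoffs 7, 2, 5 → best response Rest.
Fleet A against Moderate: payoffs 1, 6, 7 → best response Moderate.
Fleet A against Heavy: payoffs 3, 9, 6 → best response Light.
Fleet B against Rest: payoffs 7, 1, 0 → best response Light.
Fleet B against Light: payoffs 6, 8, 3 → best response Moderate.
Fleet B against Moderate: payoffs 1, 4, 0 → best response Moderate.
Mutual best responses: (Rest, Light); (Moderate, Moderate).

The pure Nash equilibria are (Rest, Light); (Moderate, Moderate).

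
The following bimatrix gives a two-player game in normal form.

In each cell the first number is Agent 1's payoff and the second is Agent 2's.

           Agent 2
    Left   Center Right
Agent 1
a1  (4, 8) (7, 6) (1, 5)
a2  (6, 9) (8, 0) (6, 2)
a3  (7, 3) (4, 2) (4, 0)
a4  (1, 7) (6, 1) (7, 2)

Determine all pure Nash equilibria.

Agent 1 against Left: payoffs 4, 6, 7, 1 → best response a3.
Agent 1 against Center: payoffs 7, 8, 4, 6 → best response a2.
Agent 1 against Right: payoffs 1, 6, 4, 7 → best response a4.
Agent 2 against a1: payoffs 8, 6, 5 → best response Left.
Agent 2 against a2: payoffs 9, 0, 2 → best response Left.
Agent 2 against a3: payoffs 3, 2, 0 → best response Left.
Agent 2 against a4: payoffs 7, 1, 2 → best response Left.
Mutual best responses: (a3, Left).

(a3, Left)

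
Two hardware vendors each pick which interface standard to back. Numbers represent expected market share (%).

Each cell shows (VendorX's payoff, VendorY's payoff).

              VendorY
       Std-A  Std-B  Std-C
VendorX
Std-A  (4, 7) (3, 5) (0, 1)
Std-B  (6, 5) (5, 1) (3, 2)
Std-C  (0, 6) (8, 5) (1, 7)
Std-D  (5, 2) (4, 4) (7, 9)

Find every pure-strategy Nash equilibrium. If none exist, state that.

Pure-strategy Nash equilibria: (Std-B, Std-A), (Std-D, Std-C)

For each player, find the best response to each opponent profile; mutual best responses are the pure NE.
VendorX against Std-A: payoffs 4, 6, 0, 5 → best response Std-B.
VendorX against Std-B: payoffs 3, 5, 8, 4 → best response Std-C.
VendorX against Std-C: payoffs 0, 3, 1, 7 → best response Std-D.
VendorY against Std-A: payoffs 7, 5, 1 → best response Std-A.
VendorY against Std-B: payoffs 5, 1, 2 → best response Std-A.
VendorY against Std-C: payoffs 6, 5, 7 → best response Std-C.
VendorY against Std-D: payoffs 2, 4, 9 → best response Std-C.
Mutual best responses: (Std-B, Std-A); (Std-D, Std-C).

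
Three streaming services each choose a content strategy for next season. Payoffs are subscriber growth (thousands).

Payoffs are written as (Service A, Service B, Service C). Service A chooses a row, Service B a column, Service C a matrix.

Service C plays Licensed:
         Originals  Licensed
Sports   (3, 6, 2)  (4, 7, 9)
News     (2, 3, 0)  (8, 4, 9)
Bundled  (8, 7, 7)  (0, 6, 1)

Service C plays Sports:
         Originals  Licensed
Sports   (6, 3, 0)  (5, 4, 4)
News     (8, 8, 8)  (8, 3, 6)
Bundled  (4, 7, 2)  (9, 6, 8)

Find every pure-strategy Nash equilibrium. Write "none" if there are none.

Service A against (Originals, Licensed): payoffs 3, 2, 8 → best response Bundled.
Service A against (Originals, Sports): payoffs 6, 8, 4 → best response News.
Service A against (Licensed, Licensed): payoffs 4, 8, 0 → best response News.
Service A against (Licensed, Sports): payoffs 5, 8, 9 → best response Bundled.
Service B against (Sports, Licensed): payoffs 6, 7 → best response Licensed.
Service B against (Sports, Sports): payoffs 3, 4 → best response Licensed.
Service B against (News, Licensed): payoffs 3, 4 → best response Licensed.
Service B against (News, Sports): payoffs 8, 3 → best response Originals.
Service B against (Bundled, Licensed): payoffs 7, 6 → best response Originals.
Service B against (Bundled, Sports): payoffs 7, 6 → best response Originals.
Service C against (Sports, Originals): payoffs 2, 0 → best response Licensed.
Service C against (Sports, Licensed): payoffs 9, 4 → best response Licensed.
Service C against (News, Originals): payoffs 0, 8 → best response Sports.
Service C against (News, Licensed): payoffs 9, 6 → best response Licensed.
Service C against (Bundled, Originals): payoffs 7, 2 → best response Licensed.
Service C against (Bundled, Licensed): payoffs 1, 8 → best response Sports.
Mutual best responses: (News, Originals, Sports); (News, Licensed, Licensed); (Bundled, Originals, Licensed).

Pure-strategy Nash equilibria: (News, Originals, Sports); (News, Licensed, Licensed); (Bundled, Originals, Licensed)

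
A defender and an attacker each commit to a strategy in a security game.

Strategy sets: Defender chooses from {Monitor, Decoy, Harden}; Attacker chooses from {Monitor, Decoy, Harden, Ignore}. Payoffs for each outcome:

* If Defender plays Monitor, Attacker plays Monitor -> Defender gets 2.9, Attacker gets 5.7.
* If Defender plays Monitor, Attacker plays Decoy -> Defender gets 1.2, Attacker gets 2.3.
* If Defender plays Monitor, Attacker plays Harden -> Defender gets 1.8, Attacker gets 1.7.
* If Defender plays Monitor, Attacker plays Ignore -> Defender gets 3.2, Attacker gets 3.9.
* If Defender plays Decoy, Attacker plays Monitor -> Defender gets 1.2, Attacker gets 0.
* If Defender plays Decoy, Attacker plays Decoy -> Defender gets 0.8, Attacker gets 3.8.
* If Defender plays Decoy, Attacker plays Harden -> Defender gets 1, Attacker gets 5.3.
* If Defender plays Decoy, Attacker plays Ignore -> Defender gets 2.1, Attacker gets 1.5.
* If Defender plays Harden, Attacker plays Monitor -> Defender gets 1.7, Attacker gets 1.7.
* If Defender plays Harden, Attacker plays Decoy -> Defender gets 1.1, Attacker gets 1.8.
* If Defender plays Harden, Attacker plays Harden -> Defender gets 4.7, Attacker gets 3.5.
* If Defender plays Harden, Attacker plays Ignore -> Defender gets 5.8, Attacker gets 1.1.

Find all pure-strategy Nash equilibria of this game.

The pure Nash equilibria are (Monitor, Monitor), (Harden, Harden).

(Monitor, Monitor): Defender gets 2.9, best alternative 1.7; Attacker gets 5.7, best alternative 3.9. No profitable deviation — NE.
(Monitor, Decoy): Attacker can switch to Monitor (2.3 → 5.7). Not NE.
(Monitor, Harden): Defender can switch to Harden (1.8 → 4.7). Not NE.
(Monitor, Ignore): Defender can switch to Harden (3.2 → 5.8). Not NE.
(Decoy, Monitor): Defender can switch to Monitor (1.2 → 2.9). Not NE.
(Decoy, Decoy): Defender can switch to Monitor (0.8 → 1.2). Not NE.
(Decoy, Harden): Defender can switch to Monitor (1 → 1.8). Not NE.
(Decoy, Ignore): Defender can switch to Monitor (2.1 → 3.2). Not NE.
(Harden, Monitor): Defender can switch to Monitor (1.7 → 2.9). Not NE.
(Harden, Decoy): Defender can switch to Monitor (1.1 → 1.2). Not NE.
(Harden, Harden): Defender gets 4.7, best alternative 1.8; Attacker gets 3.5, best alternative 1.8. No profitable deviation — NE.
(Harden, Ignore): Attacker can switch to Monitor (1.1 → 1.7). Not NE.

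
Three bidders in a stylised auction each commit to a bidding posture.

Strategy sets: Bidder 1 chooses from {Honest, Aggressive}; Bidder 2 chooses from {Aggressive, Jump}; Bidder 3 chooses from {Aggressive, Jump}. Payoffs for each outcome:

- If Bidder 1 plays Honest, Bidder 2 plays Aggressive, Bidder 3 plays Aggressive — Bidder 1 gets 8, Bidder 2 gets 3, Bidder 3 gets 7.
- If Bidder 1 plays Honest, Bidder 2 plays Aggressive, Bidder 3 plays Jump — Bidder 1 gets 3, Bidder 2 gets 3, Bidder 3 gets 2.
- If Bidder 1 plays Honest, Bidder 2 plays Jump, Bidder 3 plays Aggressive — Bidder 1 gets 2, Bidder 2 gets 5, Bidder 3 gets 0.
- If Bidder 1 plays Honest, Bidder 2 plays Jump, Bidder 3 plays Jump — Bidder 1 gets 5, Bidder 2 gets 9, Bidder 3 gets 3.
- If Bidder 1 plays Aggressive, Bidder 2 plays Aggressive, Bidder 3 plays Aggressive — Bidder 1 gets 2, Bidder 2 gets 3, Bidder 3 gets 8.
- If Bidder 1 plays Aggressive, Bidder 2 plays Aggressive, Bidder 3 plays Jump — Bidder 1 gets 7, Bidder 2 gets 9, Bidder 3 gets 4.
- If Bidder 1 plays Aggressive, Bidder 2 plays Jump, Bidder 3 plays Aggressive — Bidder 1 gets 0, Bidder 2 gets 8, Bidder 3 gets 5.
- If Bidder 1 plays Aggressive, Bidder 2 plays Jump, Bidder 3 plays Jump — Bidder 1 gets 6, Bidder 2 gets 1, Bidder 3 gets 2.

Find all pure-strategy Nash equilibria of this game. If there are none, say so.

Check each profile: it is a Nash equilibrium iff no player can strictly gain by switching unilaterally.
(Honest, Aggressive, Aggressive): Bidder 2 can switch to Jump (3 → 5). Not NE.
(Honest, Aggressive, Jump): Bidder 1 can switch to Aggressive (3 → 7). Not NE.
(Honest, Jump, Aggressive): Bidder 3 can switch to Jump (0 → 3). Not NE.
(Honest, Jump, Jump): Bidder 1 can switch to Aggressive (5 → 6). Not NE.
(Aggressive, Aggressive, Aggressive): Bidder 1 can switch to Honest (2 → 8). Not NE.
(Aggressive, Aggressive, Jump): Bidder 3 can switch to Aggressive (4 → 8). Not NE.
(Aggressive, Jump, Aggressive): Bidder 1 can switch to Honest (0 → 2). Not NE.
(Aggressive, Jump, Jump): Bidder 2 can switch to Aggressive (1 → 9). Not NE.

No pure-strategy Nash equilibrium.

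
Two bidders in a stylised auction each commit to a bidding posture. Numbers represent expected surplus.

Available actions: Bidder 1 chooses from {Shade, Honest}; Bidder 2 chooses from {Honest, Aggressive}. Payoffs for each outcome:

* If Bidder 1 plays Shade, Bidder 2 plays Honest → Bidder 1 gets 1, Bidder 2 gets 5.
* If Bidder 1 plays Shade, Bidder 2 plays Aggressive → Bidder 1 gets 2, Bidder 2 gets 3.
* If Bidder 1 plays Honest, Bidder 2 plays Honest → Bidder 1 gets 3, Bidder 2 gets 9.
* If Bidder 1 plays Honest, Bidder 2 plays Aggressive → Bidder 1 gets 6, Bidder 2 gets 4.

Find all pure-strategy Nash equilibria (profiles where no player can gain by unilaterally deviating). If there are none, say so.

(Honest, Honest)

(Shade, Honest): Bidder 1 can switch to Honest (1 → 3). Not NE.
(Shade, Aggressive): Bidder 1 can switch to Honest (2 → 6). Not NE.
(Honest, Honest): Bidder 1 gets 3, best alternative 1; Bidder 2 gets 9, best alternative 4. No profitable deviation — NE.
(Honest, Aggressive): Bidder 2 can switch to Honest (4 → 9). Not NE.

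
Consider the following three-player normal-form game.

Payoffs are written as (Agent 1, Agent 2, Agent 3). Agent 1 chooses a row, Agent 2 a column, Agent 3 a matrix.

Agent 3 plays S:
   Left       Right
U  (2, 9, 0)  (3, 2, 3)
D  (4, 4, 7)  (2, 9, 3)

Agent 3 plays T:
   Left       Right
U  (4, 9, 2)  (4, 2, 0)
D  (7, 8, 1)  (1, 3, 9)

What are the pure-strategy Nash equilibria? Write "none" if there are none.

Agent 1 against (Left, S): payoffs 2, 4 → best response D.
Agent 1 against (Left, T): payoffs 4, 7 → best response D.
Agent 1 against (Right, S): payoffs 3, 2 → best response U.
Agent 1 against (Right, T): payoffs 4, 1 → best response U.
Agent 2 against (U, S): payoffs 9, 2 → best response Left.
Agent 2 against (U, T): payoffs 9, 2 → best response Left.
Agent 2 against (D, S): payoffs 4, 9 → best response Right.
Agent 2 against (D, T): payoffs 8, 3 → best response Left.
Agent 3 against (U, Left): payoffs 0, 2 → best response T.
Agent 3 against (U, Right): payoffs 3, 0 → best response S.
Agent 3 against (D, Left): payoffs 7, 1 → best response S.
Agent 3 against (D, Right): payoffs 3, 9 → best response T.
No profile is a mutual best response for all players.

There is no pure-strategy Nash equilibrium.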